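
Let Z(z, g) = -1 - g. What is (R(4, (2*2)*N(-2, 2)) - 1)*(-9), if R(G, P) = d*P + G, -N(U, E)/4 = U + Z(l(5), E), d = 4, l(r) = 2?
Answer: -2907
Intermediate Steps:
N(U, E) = 4 - 4*U + 4*E (N(U, E) = -4*(U + (-1 - E)) = -4*(-1 + U - E) = 4 - 4*U + 4*E)
R(G, P) = G + 4*P (R(G, P) = 4*P + G = G + 4*P)
(R(4, (2*2)*N(-2, 2)) - 1)*(-9) = ((4 + 4*((2*2)*(4 - 4*(-2) + 4*2))) - 1)*(-9) = ((4 + 4*(4*(4 + 8 + 8))) - 1)*(-9) = ((4 + 4*(4*20)) - 1)*(-9) = ((4 + 4*80) - 1)*(-9) = ((4 + 320) - 1)*(-9) = (324 - 1)*(-9) = 323*(-9) = -2907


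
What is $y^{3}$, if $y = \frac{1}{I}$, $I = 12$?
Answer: $\frac{1}{1728} \approx 0.0005787$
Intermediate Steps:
$y = \frac{1}{12} \approx 0.083333$
$y^{3} = \left(\frac{1}{12}\right)^{3} = \frac{1}{1728}$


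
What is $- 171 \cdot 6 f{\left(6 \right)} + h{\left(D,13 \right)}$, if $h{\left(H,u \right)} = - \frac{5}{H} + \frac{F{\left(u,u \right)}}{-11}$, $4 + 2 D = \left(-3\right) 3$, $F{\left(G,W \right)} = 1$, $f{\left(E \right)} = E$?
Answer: $- \frac{880211}{143} \approx -6155.3$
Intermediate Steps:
$D = - \frac{13}{2}$ ($D = -2 + \frac{\left(-3\right) 3}{2} = -2 + \frac{1}{2} \left(-9\right) = -2 - \frac{9}{2} = - \frac{13}{2} \approx -6.5$)
$h{\left(H,u \right)} = - \frac{1}{11} - \frac{5}{H}$ ($h{\left(H,u \right)} = - \frac{5}{H} + 1 \frac{1}{-11} = - \frac{5}{H} + 1 \left(- \frac{1}{11}\right) = - \frac{5}{H} - \frac{1}{11} = - \frac{1}{11} - \frac{5}{H}$)
$- 171 \cdot 6 f{\left(6 \right)} + h{\left(D,13 \right)} = - 171 \cdot 6 \cdot 6 + \frac{-55 - - \frac{13}{2}}{11 \left(- \frac{13}{2}\right)} = \left(-171\right) 36 + \frac{1}{11} \left(- \frac{2}{13}\right) \left(-55 + \frac{13}{2}\right) = -6156 + \frac{1}{11} \left(- \frac{2}{13}\right) \left(- \frac{97}{2}\right) = -6156 + \frac{97}{143} = - \frac{880211}{143}$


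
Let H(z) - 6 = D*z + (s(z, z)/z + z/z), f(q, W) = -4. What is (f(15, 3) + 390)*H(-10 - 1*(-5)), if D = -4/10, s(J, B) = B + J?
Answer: 4246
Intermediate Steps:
D = -⅖ (D = -4*⅒ = -⅖ ≈ -0.40000)
H(z) = 9 - 2*z/5 (H(z) = 6 + (-2*z/5 + ((z + z)/z + z/z)) = 6 + (-2*z/5 + ((2*z)/z + 1)) = 6 + (-2*z/5 + (2 + 1)) = 6 + (-2*z/5 + 3) = 6 + (3 - 2*z/5) = 9 - 2*z/5)
(f(15, 3) + 390)*H(-10 - 1*(-5)) = (-4 + 390)*(9 - 2*(-10 - 1*(-5))/5) = 386*(9 - 2*(-10 + 5)/5) = 386*(9 - ⅖*(-5)) = 386*(9 + 2) = 386*11 = 4246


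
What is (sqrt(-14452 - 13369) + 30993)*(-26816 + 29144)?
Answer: 72151704 + 2328*I*sqrt(27821) ≈ 7.2152e+7 + 3.883e+5*I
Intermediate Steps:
(sqrt(-14452 - 13369) + 30993)*(-26816 + 29144) = (sqrt(-27821) + 30993)*2328 = (I*sqrt(27821) + 30993)*2328 = (30993 + I*sqrt(27821))*2328 = 72151704 + 2328*I*sqrt(27821)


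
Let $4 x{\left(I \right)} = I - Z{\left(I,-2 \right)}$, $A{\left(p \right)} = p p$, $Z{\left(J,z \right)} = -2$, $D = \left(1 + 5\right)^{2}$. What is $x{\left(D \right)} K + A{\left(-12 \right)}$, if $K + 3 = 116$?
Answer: $\frac{2435}{2} \approx 1217.5$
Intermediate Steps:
$K = 113$ ($K = -3 + 116 = 113$)
$D = 36$ ($D = 6^{2} = 36$)
$A{\left(p \right)} = p^{2}$
$x{\left(I \right)} = \frac{1}{2} + \frac{I}{4}$ ($x{\left(I \right)} = \frac{I - -2}{4} = \frac{I + 2}{4} = \frac{2 + I}{4} = \frac{1}{2} + \frac{I}{4}$)
$x{\left(D \right)} K + A{\left(-12 \right)} = \left(\frac{1}{2} + \frac{1}{4} \cdot 36\right) 113 + \left(-12\right)^{2} = \left(\frac{1}{2} + 9\right) 113 + 144 = \frac{19}{2} \cdot 113 + 144 = \frac{2147}{2} + 144 = \frac{2435}{2}$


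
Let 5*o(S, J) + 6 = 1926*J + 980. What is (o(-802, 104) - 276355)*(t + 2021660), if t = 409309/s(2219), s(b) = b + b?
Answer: -10592052289605333/22190 ≈ -4.7733e+11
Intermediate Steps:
s(b) = 2*b
t = 409309/4438 (t = 409309/((2*2219)) = 409309/4438 ≈ 92.228)
o(S, J) = 974/5 + 1926*J/5 (o(S, J) = -6/5 + (1926*J + 980)/5 = -6/5 + (980 + 1926*J)/5 = -6/5 + (196 + 1926*J/5) = 974/5 + 1926*J/5)
(o(-802, 104) - 276355)*(t + 2021660) = ((974/5 + (1926/5)*104) - 276355)*(409309/4438 + 2021660) = ((974/5 + 200304/5) - 276355)*(8972536389/4438) = (201278/5 - 276355)*(8972536389/4438) = -1180497/5*8972536389/4438 = -10592052289605333/22190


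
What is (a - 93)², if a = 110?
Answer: 289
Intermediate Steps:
(a - 93)² = (110 - 93)² = 17² = 289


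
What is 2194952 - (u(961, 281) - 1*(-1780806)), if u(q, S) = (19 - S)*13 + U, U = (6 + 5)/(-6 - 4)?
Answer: 4175531/10 ≈ 4.1755e+5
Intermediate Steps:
U = -11/10 (U = 11/(-10) = 11*(-1/10) = -11/10 ≈ -1.1000)
u(q, S) = 2459/10 - 13*S (u(q, S) = (19 - S)*13 - 11/10 = (247 - 13*S) - 11/10 = 2459/10 - 13*S)
2194952 - (u(961, 281) - 1*(-1780806)) = 2194952 - ((2459/10 - 13*281) - 1*(-1780806)) = 2194952 - ((2459/10 - 3653) + 1780806) = 2194952 - (-34071/10 + 1780806) = 2194952 - 1*17773989/10 = 2194952 - 17773989/10 = 4175531/10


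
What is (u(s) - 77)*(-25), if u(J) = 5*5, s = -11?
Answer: 1300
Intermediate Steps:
u(J) = 25
(u(s) - 77)*(-25) = (25 - 77)*(-25) = -52*(-25) = 1300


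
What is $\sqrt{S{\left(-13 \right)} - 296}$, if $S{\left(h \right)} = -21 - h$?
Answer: $4 i \sqrt{19} \approx 17.436 i$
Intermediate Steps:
$\sqrt{S{\left(-13 \right)} - 296} = \sqrt{\left(-21 - -13\right) - 296} = \sqrt{\left(-21 + 13\right) - 296} = \sqrt{-8 - 296} = \sqrt{-304} = 4 i \sqrt{19}$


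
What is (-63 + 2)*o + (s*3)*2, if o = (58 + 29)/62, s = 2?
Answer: -4563/62 ≈ -73.597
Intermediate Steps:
o = 87/62 (o = 87*(1/62) = 87/62 ≈ 1.4032)
(-63 + 2)*o + (s*3)*2 = (-63 + 2)*(87/62) + (2*3)*2 = -61*87/62 + 6*2 = -5307/62 + 12 = -4563/62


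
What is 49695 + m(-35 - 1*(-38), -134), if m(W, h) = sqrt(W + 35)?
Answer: 49695 + sqrt(38) ≈ 49701.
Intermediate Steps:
m(W, h) = sqrt(35 + W)
49695 + m(-35 - 1*(-38), -134) = 49695 + sqrt(35 + (-35 - 1*(-38))) = 49695 + sqrt(35 + (-35 + 38)) = 49695 + sqrt(35 + 3) = 49695 + sqrt(38)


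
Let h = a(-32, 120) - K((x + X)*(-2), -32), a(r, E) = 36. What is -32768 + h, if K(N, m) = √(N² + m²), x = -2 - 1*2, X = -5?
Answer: -32732 - 2*√337 ≈ -32769.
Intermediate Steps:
x = -4 (x = -2 - 2 = -4)
h = 36 - 2*√337 (h = 36 - √(((-4 - 5)*(-2))² + (-32)²) = 36 - √((-9*(-2))² + 1024) = 36 - √(18² + 1024) = 36 - √(324 + 1024) = 36 - √1348 = 36 - 2*√337 ≈ -0.71512)
-32768 + h = -32768 + (36 - 2*√337) = -32732 - 2*√337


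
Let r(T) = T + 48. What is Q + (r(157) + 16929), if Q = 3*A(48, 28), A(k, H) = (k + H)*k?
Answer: 28078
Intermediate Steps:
A(k, H) = k*(H + k) (A(k, H) = (H + k)*k = k*(H + k))
r(T) = 48 + T
Q = 10944 (Q = 3*(48*(28 + 48)) = 3*(48*76) = 3*3648 = 10944)
Q + (r(157) + 16929) = 10944 + ((48 + 157) + 16929) = 10944 + (205 + 16929) = 10944 + 17134 = 28078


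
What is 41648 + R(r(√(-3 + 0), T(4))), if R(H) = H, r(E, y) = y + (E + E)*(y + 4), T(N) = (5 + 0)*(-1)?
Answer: 41643 - 2*I*√3 ≈ 41643.0 - 3.4641*I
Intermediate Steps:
T(N) = -5 (T(N) = 5*(-1) = -5)
r(E, y) = y + 2*E*(4 + y) (r(E, y) = y + (2*E)*(4 + y) = y + 2*E*(4 + y))
41648 + R(r(√(-3 + 0), T(4))) = 41648 + (-5 + 8*√(-3 + 0) + 2*√(-3 + 0)*(-5)) = 41648 + (-5 + 8*√(-3) + 2*√(-3)*(-5)) = 41648 + (-5 + 8*(I*√3) + 2*(I*√3)*(-5)) = 41648 + (-5 + 8*I*√3 - 10*I*√3) = 41648 + (-5 - 2*I*√3) = 41643 - 2*I*√3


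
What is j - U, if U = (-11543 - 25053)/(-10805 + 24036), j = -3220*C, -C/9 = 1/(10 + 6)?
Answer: 96004979/52924 ≈ 1814.0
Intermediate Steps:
C = -9/16 (C = -9/(10 + 6) = -9/16 ≈ -0.56250)
j = 7245/4 (j = -3220*(-9/16) = 7245/4 ≈ 1811.3)
U = -36596/13231 ≈ -2.7659
j - U = 7245/4 - 1*(-36596/13231) = 7245/4 + 36596/13231 = 96004979/52924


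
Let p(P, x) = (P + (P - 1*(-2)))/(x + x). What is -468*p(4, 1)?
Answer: -2340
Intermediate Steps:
p(P, x) = (2 + 2*P)/(2*x) (p(P, x) = (P + (P + 2))/((2*x)) = (P + (2 + P))*(1/(2*x)) = (2 + 2*P)*(1/(2*x)) = (2 + 2*P)/(2*x))
-468*p(4, 1) = -468*(1 + 4)/1 = -468*5 = -2340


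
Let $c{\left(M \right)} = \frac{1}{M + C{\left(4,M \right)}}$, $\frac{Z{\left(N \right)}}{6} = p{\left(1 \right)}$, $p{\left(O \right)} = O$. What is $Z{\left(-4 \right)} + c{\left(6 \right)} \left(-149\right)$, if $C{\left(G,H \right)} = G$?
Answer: $- \frac{89}{10} \approx -8.9$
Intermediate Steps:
$Z{\left(N \right)} = 6$ ($Z{\left(N \right)} = 6 \cdot 1 = 6$)
$c{\left(M \right)} = \frac{1}{4 + M}$ ($c{\left(M \right)} = \frac{1}{M + 4} = \frac{1}{4 + M}$)
$Z{\left(-4 \right)} + c{\left(6 \right)} \left(-149\right) = 6 + \frac{1}{4 + 6} \left(-149\right) = 6 + \frac{1}{10} \left(-149\right) = 6 - \frac{149}{10} = - \frac{89}{10}$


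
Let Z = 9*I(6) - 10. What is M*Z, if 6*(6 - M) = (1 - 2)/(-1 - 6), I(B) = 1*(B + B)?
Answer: 1757/3 ≈ 585.67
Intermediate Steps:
I(B) = 2*B (I(B) = 1*(2*B) = 2*B)
M = 251/42 (M = 6 - (1 - 2)/(6*(-1 - 6)) = 6 - (-1)/(6*(-7)) = 6 - (-1)*(-1)/(6*7) = 6 - ⅙*⅐ = 6 - 1/42 = 251/42 ≈ 5.9762)
Z = 98 (Z = 9*(2*6) - 10 = 9*12 - 10 = 108 - 10 = 98)
M*Z = (251/42)*98 = 1757/3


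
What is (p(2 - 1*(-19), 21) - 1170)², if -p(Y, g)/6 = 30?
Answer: 1822500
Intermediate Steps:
p(Y, g) = -180 (p(Y, g) = -6*30 = -180)
(p(2 - 1*(-19), 21) - 1170)² = (-180 - 1170)² = (-1350)² = 1822500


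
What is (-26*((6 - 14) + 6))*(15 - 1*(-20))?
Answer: 1820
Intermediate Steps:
(-26*((6 - 14) + 6))*(15 - 1*(-20)) = (-26*(-8 + 6))*(15 + 20) = -26*(-2)*35 = 52*35 = 1820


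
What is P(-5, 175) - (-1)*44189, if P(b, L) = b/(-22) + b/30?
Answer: 1458239/33 ≈ 44189.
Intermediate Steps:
P(b, L) = -2*b/165 (P(b, L) = b*(-1/22) + b*(1/30) = -b/22 + b/30 = -2*b/165)
P(-5, 175) - (-1)*44189 = -2/165*(-5) - (-1)*44189 = 2/33 - 1*(-44189) = 2/33 + 44189 = 1458239/33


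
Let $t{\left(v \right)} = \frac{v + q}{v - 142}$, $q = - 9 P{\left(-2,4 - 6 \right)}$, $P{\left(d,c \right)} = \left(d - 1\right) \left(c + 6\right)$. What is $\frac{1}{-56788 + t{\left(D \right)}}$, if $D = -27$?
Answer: $- \frac{169}{9597253} \approx -1.7609 \cdot 10^{-5}$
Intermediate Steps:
$P{\left(d,c \right)} = \left(-1 + d\right) \left(6 + c\right)$
$q = 108$ ($q = - 9 \left(-6 - \left(4 - 6\right) + 6 \left(-2\right) + \left(4 - 6\right) \left(-2\right)\right) = - 9 \left(-6 - \left(4 - 6\right) - 12 + \left(4 - 6\right) \left(-2\right)\right) = - 9 \left(-6 - -2 - 12 - -4\right) = - 9 \left(-6 + 2 - 12 + 4\right) = \left(-9\right) \left(-12\right) = 108$)
$t{\left(v \right)} = \frac{108 + v}{-142 + v}$ ($t{\left(v \right)} = \frac{v + 108}{v - 142} = \frac{108 + v}{-142 + v}$)
$\frac{1}{-56788 + t{\left(D \right)}} = \frac{1}{-56788 + \frac{108 - 27}{-142 - 27}} = \frac{1}{-56788 + \frac{1}{-169} \cdot 81} = \frac{1}{-56788 - \frac{81}{169}} = \frac{1}{- \frac{9597253}{169}} = - \frac{169}{9597253}$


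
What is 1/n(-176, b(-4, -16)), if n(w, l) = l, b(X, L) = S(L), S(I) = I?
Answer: -1/16 ≈ -0.062500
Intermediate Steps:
b(X, L) = L
1/n(-176, b(-4, -16)) = 1/(-16) = -1/16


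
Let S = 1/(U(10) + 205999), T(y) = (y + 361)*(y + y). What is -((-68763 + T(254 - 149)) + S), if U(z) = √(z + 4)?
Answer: -1234748303863738/42435587987 + √14/42435587987 ≈ -29097.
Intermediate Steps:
T(y) = 2*y*(361 + y) (T(y) = (361 + y)*(2*y) = 2*y*(361 + y))
U(z) = √(4 + z)
S = 1/(205999 + √14) (S = 1/(√(4 + 10) + 205999) = 1/(√14 + 205999) = 1/(205999 + √14) ≈ 4.8543e-6)
-((-68763 + T(254 - 149)) + S) = -((-68763 + 2*(254 - 149)*(361 + (254 - 149))) + (205999/42435587987 - √14/42435587987)) = -((-68763 + 2*105*(361 + 105)) + (205999/42435587987 - √14/42435587987)) = -((-68763 + 2*105*466) + (205999/42435587987 - √14/42435587987)) = -((-68763 + 97860) + (205999/42435587987 - √14/42435587987)) = -(29097 + (205999/42435587987 - √14/42435587987)) = -(1234748303863738/42435587987 - √14/42435587987) = -1234748303863738/42435587987 + √14/42435587987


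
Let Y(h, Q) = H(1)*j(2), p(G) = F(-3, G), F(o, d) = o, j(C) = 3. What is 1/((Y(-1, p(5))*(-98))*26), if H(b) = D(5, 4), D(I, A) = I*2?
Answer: -1/76440 ≈ -1.3082e-5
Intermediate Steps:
D(I, A) = 2*I
H(b) = 10 (H(b) = 2*5 = 10)
p(G) = -3
Y(h, Q) = 30 (Y(h, Q) = 10*3 = 30)
1/((Y(-1, p(5))*(-98))*26) = 1/((30*(-98))*26) = 1/(-2940*26) = 1/(-76440) = -1/76440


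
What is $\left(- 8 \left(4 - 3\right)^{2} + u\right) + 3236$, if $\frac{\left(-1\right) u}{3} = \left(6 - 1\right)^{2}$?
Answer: $3153$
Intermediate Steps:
$u = -75$ ($u = - 3 \left(6 - 1\right)^{2} = - 3 \cdot 5^{2} = \left(-3\right) 25 = -75$)
$\left(- 8 \left(4 - 3\right)^{2} + u\right) + 3236 = \left(- 8 \left(4 - 3\right)^{2} - 75\right) + 3236 = \left(- 8 \cdot 1^{2} - 75\right) + 3236 = \left(\left(-8\right) 1 - 75\right) + 3236 = \left(-8 - 75\right) + 3236 = -83 + 3236 = 3153$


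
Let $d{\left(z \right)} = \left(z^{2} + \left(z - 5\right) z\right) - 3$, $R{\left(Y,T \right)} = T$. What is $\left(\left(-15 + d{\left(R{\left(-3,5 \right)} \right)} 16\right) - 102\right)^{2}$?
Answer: $55225$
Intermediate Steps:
$d{\left(z \right)} = -3 + z^{2} + z \left(-5 + z\right)$ ($d{\left(z \right)} = \left(z^{2} + \left(-5 + z\right) z\right) - 3 = \left(z^{2} + z \left(-5 + z\right)\right) - 3 = -3 + z^{2} + z \left(-5 + z\right)$)
$\left(\left(-15 + d{\left(R{\left(-3,5 \right)} \right)} 16\right) - 102\right)^{2} = \left(\left(-15 + \left(-3 - 25 + 2 \cdot 5^{2}\right) 16\right) - 102\right)^{2} = \left(\left(-15 + \left(-3 - 25 + 2 \cdot 25\right) 16\right) - 102\right)^{2} = \left(\left(-15 + \left(-3 - 25 + 50\right) 16\right) - 102\right)^{2} = \left(\left(-15 + 22 \cdot 16\right) - 102\right)^{2} = \left(\left(-15 + 352\right) - 102\right)^{2} = \left(337 - 102\right)^{2} = 235^{2} = 55225$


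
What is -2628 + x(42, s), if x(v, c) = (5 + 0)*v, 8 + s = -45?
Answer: -2418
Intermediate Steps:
s = -53 (s = -8 - 45 = -53)
x(v, c) = 5*v
-2628 + x(42, s) = -2628 + 5*42 = -2628 + 210 = -2418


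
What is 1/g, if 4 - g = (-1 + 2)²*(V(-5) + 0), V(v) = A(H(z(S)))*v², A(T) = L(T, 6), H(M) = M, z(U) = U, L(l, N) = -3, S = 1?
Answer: 1/79 ≈ 0.012658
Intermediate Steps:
A(T) = -3
V(v) = -3*v²
g = 79 (g = 4 - (-1 + 2)²*(-3*(-5)² + 0) = 4 - 1²*(-3*25 + 0) = 4 - (-75 + 0) = 4 - (-75) = 4 - 1*(-75) = 4 + 75 = 79)
1/g = 1/79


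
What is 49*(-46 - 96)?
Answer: -6958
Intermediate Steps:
49*(-46 - 96) = 49*(-142) = -6958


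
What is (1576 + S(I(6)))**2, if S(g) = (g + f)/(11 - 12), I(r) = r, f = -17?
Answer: 2518569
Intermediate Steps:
S(g) = 17 - g (S(g) = (g - 17)/(11 - 12) = (-17 + g)/(-1) = (-17 + g)*(-1) = 17 - g)
(1576 + S(I(6)))**2 = (1576 + (17 - 1*6))**2 = (1576 + (17 - 6))**2 = (1576 + 11)**2 = 1587**2 = 2518569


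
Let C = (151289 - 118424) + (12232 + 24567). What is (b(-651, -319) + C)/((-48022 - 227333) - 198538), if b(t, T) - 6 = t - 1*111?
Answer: -9844/67699 ≈ -0.14541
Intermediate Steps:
b(t, T) = -105 + t (b(t, T) = 6 + (t - 1*111) = 6 + (t - 111) = 6 + (-111 + t) = -105 + t)
C = 69664 (C = 32865 + 36799 = 69664)
(b(-651, -319) + C)/((-48022 - 227333) - 198538) = ((-105 - 651) + 69664)/((-48022 - 227333) - 198538) = (-756 + 69664)/(-275355 - 198538) = 68908/(-473893) = 68908*(-1/473893) = -9844/67699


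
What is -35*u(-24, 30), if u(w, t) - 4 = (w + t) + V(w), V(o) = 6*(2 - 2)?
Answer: -350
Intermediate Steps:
V(o) = 0 (V(o) = 6*0 = 0)
u(w, t) = 4 + t + w (u(w, t) = 4 + ((w + t) + 0) = 4 + ((t + w) + 0) = 4 + (t + w) = 4 + t + w)
-35*u(-24, 30) = -35*(4 + 30 - 24) = -35*10 = -350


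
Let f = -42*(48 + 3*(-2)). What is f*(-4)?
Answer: 7056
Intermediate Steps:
f = -1764 (f = -42*(48 - 6) = -42*42 = -1764)
f*(-4) = -1764*(-4) = 7056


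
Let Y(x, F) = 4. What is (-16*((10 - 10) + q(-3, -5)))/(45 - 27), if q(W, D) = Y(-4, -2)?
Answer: -32/9 ≈ -3.5556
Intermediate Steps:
q(W, D) = 4
(-16*((10 - 10) + q(-3, -5)))/(45 - 27) = (-16*((10 - 10) + 4))/(45 - 27) = (-16*(0 + 4))/18 = (-16*4)/18 = (1/18)*(-64) = -32/9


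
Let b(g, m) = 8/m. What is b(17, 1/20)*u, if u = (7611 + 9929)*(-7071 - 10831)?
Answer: -50240172800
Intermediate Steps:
u = -314001080 (u = 17540*(-17902) = -314001080)
b(17, 1/20)*u = (8/(1/20))*(-314001080) = (8*20)*(-314001080) = 160*(-314001080) = -50240172800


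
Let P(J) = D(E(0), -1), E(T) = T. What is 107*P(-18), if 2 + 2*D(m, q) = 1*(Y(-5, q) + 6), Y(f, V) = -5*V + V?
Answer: 428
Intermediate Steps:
Y(f, V) = -4*V
D(m, q) = 2 - 2*q (D(m, q) = -1 + (1*(-4*q + 6))/2 = -1 + (1*(6 - 4*q))/2 = -1 + (6 - 4*q)/2 = -1 + (3 - 2*q) = 2 - 2*q)
P(J) = 4 (P(J) = 2 - 2*(-1) = 2 + 2 = 4)
107*P(-18) = 107*4 = 428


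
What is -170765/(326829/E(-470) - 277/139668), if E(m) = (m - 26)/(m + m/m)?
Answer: -2957450346480/5352175528169 ≈ -0.55257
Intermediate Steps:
E(m) = (-26 + m)/(1 + m) (E(m) = (-26 + m)/(m + 1) = (-26 + m)/(1 + m))
-170765/(326829/E(-470) - 277/139668) = -170765/(326829/(((-26 - 470)/(1 - 470))) - 277/139668) = -170765/(326829/((-496/(-469))) - 277*1/139668) = -170765/(326829/((-1/469*(-496))) - 277/139668) = -170765/(326829/(496/469) - 277/139668) = -170765/(326829*(469/496) - 277/139668) = -170765/(153282801/496 - 277/139668) = -170765/5352175528169/17318832 = -170765*17318832/5352175528169 = -2957450346480/5352175528169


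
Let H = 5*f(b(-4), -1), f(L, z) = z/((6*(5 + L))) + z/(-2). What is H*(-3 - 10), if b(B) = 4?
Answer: -845/27 ≈ -31.296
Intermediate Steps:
f(L, z) = -z/2 + z/(30 + 6*L) (f(L, z) = z/(30 + 6*L) + z*(-1/2) = z/(30 + 6*L) - z/2 = -z/2 + z/(30 + 6*L))
H = 65/27 (H = 5*(-1*(-1)*(14 + 3*4)/(30 + 6*4)) = 5*(-1*(-1)*(14 + 12)/(30 + 24)) = 5*(-1*(-1)*26/54) = 5*(-1*(-1)*1/54*26) = 5*(13/27) = 65/27 ≈ 2.4074)
H*(-3 - 10) = 65*(-3 - 10)/27 = (65/27)*(-13) = -845/27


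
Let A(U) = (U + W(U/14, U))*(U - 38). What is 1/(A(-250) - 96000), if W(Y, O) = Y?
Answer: -7/132000 ≈ -5.3030e-5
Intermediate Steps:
A(U) = 15*U*(-38 + U)/14 (A(U) = (U + U/14)*(U - 38) = (U + U*(1/14))*(-38 + U) = (U + U/14)*(-38 + U) = (15*U/14)*(-38 + U) = 15*U*(-38 + U)/14)
1/(A(-250) - 96000) = 1/((15/14)*(-250)*(-38 - 250) - 96000) = 1/((15/14)*(-250)*(-288) - 96000) = 1/(540000/7 - 96000) = 1/(-132000/7) = -7/132000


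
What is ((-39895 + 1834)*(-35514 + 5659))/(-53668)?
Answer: -1136311155/53668 ≈ -21173.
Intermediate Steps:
((-39895 + 1834)*(-35514 + 5659))/(-53668) = -38061*(-29855)*(-1/53668) = 1136311155*(-1/53668) = -1136311155/53668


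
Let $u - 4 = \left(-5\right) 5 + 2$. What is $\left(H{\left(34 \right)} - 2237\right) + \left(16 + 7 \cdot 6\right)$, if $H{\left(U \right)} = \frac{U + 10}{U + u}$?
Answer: $- \frac{32641}{15} \approx -2176.1$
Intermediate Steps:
$u = -19$ ($u = 4 + \left(\left(-5\right) 5 + 2\right) = 4 + \left(-25 + 2\right) = 4 - 23 = -19$)
$H{\left(U \right)} = \frac{10 + U}{-19 + U}$ ($H{\left(U \right)} = \frac{U + 10}{U - 19} = \frac{10 + U}{-19 + U}$)
$\left(H{\left(34 \right)} - 2237\right) + \left(16 + 7 \cdot 6\right) = \left(\frac{10 + 34}{-19 + 34} - 2237\right) + \left(16 + 7 \cdot 6\right) = \left(\frac{1}{15} \cdot 44 - 2237\right) + \left(16 + 42\right) = \left(\frac{1}{15} \cdot 44 - 2237\right) + 58 = \left(\frac{44}{15} - 2237\right) + 58 = - \frac{33511}{15} + 58 = - \frac{32641}{15}$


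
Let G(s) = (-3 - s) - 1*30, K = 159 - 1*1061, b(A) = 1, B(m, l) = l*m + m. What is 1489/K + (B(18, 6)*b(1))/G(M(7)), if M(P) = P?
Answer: -43303/9020 ≈ -4.8008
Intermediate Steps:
B(m, l) = m + l*m
K = -902 (K = 159 - 1061 = -902)
G(s) = -33 - s (G(s) = (-3 - s) - 30 = -33 - s)
1489/K + (B(18, 6)*b(1))/G(M(7)) = 1489/(-902) + ((18*(1 + 6))*1)/(-33 - 1*7) = 1489*(-1/902) + ((18*7)*1)/(-33 - 7) = -1489/902 + (126*1)/(-40) = -1489/902 + 126*(-1/40) = -1489/902 - 63/20 = -43303/9020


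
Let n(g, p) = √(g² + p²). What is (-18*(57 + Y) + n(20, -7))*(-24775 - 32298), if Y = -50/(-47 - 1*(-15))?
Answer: 481296609/8 - 57073*√449 ≈ 5.8953e+7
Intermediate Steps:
Y = 25/16 (Y = -50/(-47 + 15) = -50/(-32) = -50*(-1/32) = 25/16 ≈ 1.5625)
(-18*(57 + Y) + n(20, -7))*(-24775 - 32298) = (-18*(57 + 25/16) + √(20² + (-7)²))*(-24775 - 32298) = (-18*937/16 + √(400 + 49))*(-57073) = (-8433/8 + √449)*(-57073) = 481296609/8 - 57073*√449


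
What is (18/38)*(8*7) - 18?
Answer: 162/19 ≈ 8.5263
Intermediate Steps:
(18/38)*(8*7) - 18 = (18*(1/38))*56 - 18 = (9/19)*56 - 18 = 504/19 - 18 = 162/19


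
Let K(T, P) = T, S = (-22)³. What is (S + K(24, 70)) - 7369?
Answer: -17993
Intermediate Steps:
S = -10648
(S + K(24, 70)) - 7369 = (-10648 + 24) - 7369 = -10624 - 7369 = -17993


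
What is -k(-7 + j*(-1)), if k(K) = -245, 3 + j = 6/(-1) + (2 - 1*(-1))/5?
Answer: 245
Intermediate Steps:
j = -42/5 (j = -3 + (6/(-1) + (2 - 1*(-1))/5) = -3 + (6*(-1) + (2 + 1)*(1/5)) = -3 + (-6 + 3*(1/5)) = -3 + (-6 + 3/5) = -3 - 27/5 = -42/5 ≈ -8.4000)
-k(-7 + j*(-1)) = -1*(-245) = 245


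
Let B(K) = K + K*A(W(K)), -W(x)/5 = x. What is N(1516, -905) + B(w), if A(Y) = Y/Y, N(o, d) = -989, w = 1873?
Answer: 2757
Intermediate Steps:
W(x) = -5*x
A(Y) = 1
B(K) = 2*K (B(K) = K + K*1 = K + K = 2*K)
N(1516, -905) + B(w) = -989 + 2*1873 = -989 + 3746 = 2757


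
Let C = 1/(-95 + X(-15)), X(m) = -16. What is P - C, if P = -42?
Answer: -4661/111 ≈ -41.991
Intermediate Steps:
C = -1/111 (C = 1/(-95 - 16) = 1/(-111) = -1/111 ≈ -0.0090090)
P - C = -42 - 1*(-1/111) = -42 + 1/111 = -4661/111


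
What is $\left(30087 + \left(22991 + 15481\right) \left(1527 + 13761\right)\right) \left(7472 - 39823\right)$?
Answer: $-19028535434073$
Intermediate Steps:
$\left(30087 + \left(22991 + 15481\right) \left(1527 + 13761\right)\right) \left(7472 - 39823\right) = \left(30087 + 38472 \cdot 15288\right) \left(-32351\right) = \left(30087 + 588159936\right) \left(-32351\right) = 588190023 \left(-32351\right) = -19028535434073$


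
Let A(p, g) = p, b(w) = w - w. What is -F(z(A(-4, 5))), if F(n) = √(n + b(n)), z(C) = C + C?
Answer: -2*I*√2 ≈ -2.8284*I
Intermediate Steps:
b(w) = 0
z(C) = 2*C
F(n) = √n (F(n) = √(n + 0) = √n)
-F(z(A(-4, 5))) = -√(2*(-4)) = -√(-8) = -2*I*√2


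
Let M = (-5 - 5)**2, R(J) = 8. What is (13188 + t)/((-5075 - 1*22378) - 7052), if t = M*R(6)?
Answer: -13988/34505 ≈ -0.40539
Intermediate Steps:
M = 100 (M = (-10)**2 = 100)
t = 800 (t = 100*8 = 800)
(13188 + t)/((-5075 - 1*22378) - 7052) = (13188 + 800)/((-5075 - 1*22378) - 7052) = 13988/((-5075 - 22378) - 7052) = 13988/(-27453 - 7052) = 13988/(-34505) = 13988*(-1/34505) = -13988/34505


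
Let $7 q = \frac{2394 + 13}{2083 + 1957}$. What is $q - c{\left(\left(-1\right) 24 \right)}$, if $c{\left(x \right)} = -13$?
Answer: $\frac{370047}{28280} \approx 13.085$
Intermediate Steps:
$q = \frac{2407}{28280}$ ($q = \frac{\left(2394 + 13\right) \frac{1}{2083 + 1957}}{7} = \frac{2407 \cdot \frac{1}{4040}}{7} = \frac{1}{7} \cdot \frac{2407}{4040} = \frac{2407}{28280} \approx 0.085113$)
$q - c{\left(\left(-1\right) 24 \right)} = \frac{2407}{28280} - -13 = \frac{2407}{28280} + 13 = \frac{370047}{28280}$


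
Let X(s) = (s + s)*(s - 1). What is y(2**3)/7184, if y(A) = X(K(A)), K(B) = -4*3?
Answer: 39/898 ≈ 0.043430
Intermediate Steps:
K(B) = -12
X(s) = 2*s*(-1 + s) (X(s) = (2*s)*(-1 + s) = 2*s*(-1 + s))
y(A) = 312 (y(A) = 2*(-12)*(-1 - 12) = 2*(-12)*(-13) = 312)
y(2**3)/7184 = 312/7184 = 312*(1/7184) = 39/898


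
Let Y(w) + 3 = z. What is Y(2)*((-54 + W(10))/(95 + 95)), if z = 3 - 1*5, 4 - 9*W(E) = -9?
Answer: 473/342 ≈ 1.3830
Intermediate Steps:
W(E) = 13/9 (W(E) = 4/9 - ⅑*(-9) = 4/9 + 1 = 13/9)
z = -2 (z = 3 - 5 = -2)
Y(w) = -5 (Y(w) = -3 - 2 = -5)
Y(2)*((-54 + W(10))/(95 + 95)) = -5*(-54 + 13/9)/(95 + 95) = -(-2365)/(9*190) = -5*(-473/1710) = 473/342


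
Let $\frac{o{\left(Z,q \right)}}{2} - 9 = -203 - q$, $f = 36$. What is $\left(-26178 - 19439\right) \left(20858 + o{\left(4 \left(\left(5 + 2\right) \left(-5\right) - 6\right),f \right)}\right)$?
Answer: $-930495566$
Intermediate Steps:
$o{\left(Z,q \right)} = -388 - 2 q$ ($o{\left(Z,q \right)} = 18 + 2 \left(-203 - q\right) = 18 - \left(406 + 2 q\right) = -388 - 2 q$)
$\left(-26178 - 19439\right) \left(20858 + o{\left(4 \left(\left(5 + 2\right) \left(-5\right) - 6\right),f \right)}\right) = \left(-26178 - 19439\right) \left(20858 - 460\right) = - 45617 \left(20858 - 460\right) = \left(-45617\right) 20398 = -930495566$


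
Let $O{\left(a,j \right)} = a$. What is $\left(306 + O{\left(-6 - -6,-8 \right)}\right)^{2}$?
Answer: $93636$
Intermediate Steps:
$\left(306 + O{\left(-6 - -6,-8 \right)}\right)^{2} = \left(306 - 0\right)^{2} = \left(306 + \left(-6 + 6\right)\right)^{2} = \left(306 + 0\right)^{2} = 306^{2} = 93636$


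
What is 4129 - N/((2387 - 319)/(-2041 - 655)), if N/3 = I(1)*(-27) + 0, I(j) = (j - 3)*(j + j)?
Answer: 2353069/517 ≈ 4551.4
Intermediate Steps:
I(j) = 2*j*(-3 + j) (I(j) = (-3 + j)*(2*j) = 2*j*(-3 + j))
N = 324 (N = 3*((2*1*(-3 + 1))*(-27) + 0) = 3*((2*1*(-2))*(-27) + 0) = 3*(-4*(-27) + 0) = 3*(108 + 0) = 3*108 = 324)
4129 - N/((2387 - 319)/(-2041 - 655)) = 4129 - 324/((2387 - 319)/(-2041 - 655)) = 4129 - 324/(2068/(-2696)) = 4129 - 324/(2068*(-1/2696)) = 4129 - 324/(-517/674) = 4129 - 324*(-674)/517 = 4129 - 1*(-218376/517) = 4129 + 218376/517 = 2353069/517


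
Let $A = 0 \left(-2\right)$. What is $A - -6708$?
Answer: $6708$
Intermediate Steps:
$A = 0$
$A - -6708 = 0 - -6708 = 0 + 6708 = 6708$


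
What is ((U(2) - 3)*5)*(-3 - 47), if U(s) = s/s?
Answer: 500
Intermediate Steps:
U(s) = 1
((U(2) - 3)*5)*(-3 - 47) = ((1 - 3)*5)*(-3 - 47) = -2*5*(-50) = -10*(-50) = 500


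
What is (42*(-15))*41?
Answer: -25830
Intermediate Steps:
(42*(-15))*41 = -630*41 = -25830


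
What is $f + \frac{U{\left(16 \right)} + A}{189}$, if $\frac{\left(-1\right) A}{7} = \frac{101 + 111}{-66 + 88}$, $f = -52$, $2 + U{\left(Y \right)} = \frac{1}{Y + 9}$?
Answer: $- \frac{14401}{275} \approx -52.367$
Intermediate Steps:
$U{\left(Y \right)} = -2 + \frac{1}{9 + Y}$ ($U{\left(Y \right)} = -2 + \frac{1}{Y + 9} = -2 + \frac{1}{9 + Y}$)
$A = - \frac{742}{11}$ ($A = - 7 \frac{101 + 111}{-66 + 88} = - 7 \cdot \frac{212}{22} = - 7 \cdot 212 \cdot \frac{1}{22} = \left(-7\right) \frac{106}{11} = - \frac{742}{11} \approx -67.455$)
$f + \frac{U{\left(16 \right)} + A}{189} = -52 + \frac{\frac{-17 - 32}{9 + 16} - \frac{742}{11}}{189} = -52 + \left(\frac{-17 - 32}{25} - \frac{742}{11}\right) \frac{1}{189} = -52 + \left(\frac{1}{25} \left(-49\right) - \frac{742}{11}\right) \frac{1}{189} = -52 + \left(- \frac{49}{25} - \frac{742}{11}\right) \frac{1}{189} = -52 - \frac{101}{275} = - \frac{14401}{275}$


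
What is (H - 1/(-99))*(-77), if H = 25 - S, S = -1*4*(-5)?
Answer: -3472/9 ≈ -385.78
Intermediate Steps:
S = 20 (S = -4*(-5) = 20)
H = 5 (H = 25 - 1*20 = 25 - 20 = 5)
(H - 1/(-99))*(-77) = (5 - 1/(-99))*(-77) = (5 - 1*(-1/99))*(-77) = (5 + 1/99)*(-77) = (496/99)*(-77) = -3472/9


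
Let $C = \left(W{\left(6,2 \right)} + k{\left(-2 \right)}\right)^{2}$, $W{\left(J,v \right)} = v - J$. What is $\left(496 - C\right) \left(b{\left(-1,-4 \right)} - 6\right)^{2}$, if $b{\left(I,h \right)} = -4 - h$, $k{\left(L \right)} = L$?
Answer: $16560$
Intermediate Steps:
$C = 36$ ($C = \left(\left(2 - 6\right) - 2\right)^{2} = \left(-4 - 2\right)^{2} = \left(-6\right)^{2} = 36$)
$\left(496 - C\right) \left(b{\left(-1,-4 \right)} - 6\right)^{2} = \left(496 - 36\right) \left(\left(-4 - -4\right) - 6\right)^{2} = \left(496 - 36\right) \left(\left(-4 + 4\right) - 6\right)^{2} = 460 \left(0 - 6\right)^{2} = 460 \left(-6\right)^{2} = 460 \cdot 36 = 16560$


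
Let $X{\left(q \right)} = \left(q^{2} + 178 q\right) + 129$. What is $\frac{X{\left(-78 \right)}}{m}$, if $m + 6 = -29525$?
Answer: $\frac{7671}{29531} \approx 0.25976$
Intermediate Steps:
$X{\left(q \right)} = 129 + q^{2} + 178 q$
$m = -29531$ ($m = -6 - 29525 = -29531$)
$\frac{X{\left(-78 \right)}}{m} = \frac{129 + \left(-78\right)^{2} + 178 \left(-78\right)}{-29531} = \left(129 + 6084 - 13884\right) \left(- \frac{1}{29531}\right) = \left(-7671\right) \left(- \frac{1}{29531}\right) = \frac{7671}{29531}$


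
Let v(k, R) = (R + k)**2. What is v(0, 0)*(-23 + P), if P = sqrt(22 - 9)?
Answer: 0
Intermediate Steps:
P = sqrt(13) ≈ 3.6056
v(0, 0)*(-23 + P) = (0 + 0)**2*(-23 + sqrt(13)) = 0**2*(-23 + sqrt(13)) = 0*(-23 + sqrt(13)) = 0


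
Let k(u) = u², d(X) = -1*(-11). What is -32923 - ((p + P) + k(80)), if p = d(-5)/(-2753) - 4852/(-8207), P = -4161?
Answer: -794458959381/22593871 ≈ -35163.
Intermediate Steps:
d(X) = 11
p = 13267279/22593871 (p = 11/(-2753) - 4852/(-8207) = 11*(-1/2753) - 4852*(-1/8207) = -11/2753 + 4852/8207 = 13267279/22593871 ≈ 0.58721)
-32923 - ((p + P) + k(80)) = -32923 - ((13267279/22593871 - 4161) + 80²) = -32923 - (-93999829952/22593871 + 6400) = -32923 - 1*50600944448/22593871 = -32923 - 50600944448/22593871 = -794458959381/22593871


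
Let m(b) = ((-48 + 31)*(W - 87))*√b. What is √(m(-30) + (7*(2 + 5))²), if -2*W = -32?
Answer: √(2401 + 1207*I*√30) ≈ 68.682 + 48.128*I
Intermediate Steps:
W = 16 (W = -½*(-32) = 16)
m(b) = 1207*√b (m(b) = ((-48 + 31)*(16 - 87))*√b = (-17*(-71))*√b = 1207*√b)
√(m(-30) + (7*(2 + 5))²) = √(1207*√(-30) + (7*(2 + 5))²) = √(1207*(I*√30) + (7*7)²) = √(1207*I*√30 + 49²) = √(1207*I*√30 + 2401) = √(2401 + 1207*I*√30)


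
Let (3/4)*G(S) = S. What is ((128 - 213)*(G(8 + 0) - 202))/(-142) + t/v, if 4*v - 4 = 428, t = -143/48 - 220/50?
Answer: -210898541/1840320 ≈ -114.60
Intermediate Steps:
G(S) = 4*S/3
t = -1771/240 (t = -143*1/48 - 220*1/50 = -143/48 - 22/5 = -1771/240 ≈ -7.3792)
v = 108 (v = 1 + (1/4)*428 = 1 + 107 = 108)
((128 - 213)*(G(8 + 0) - 202))/(-142) + t/v = ((128 - 213)*(4*(8 + 0)/3 - 202))/(-142) - 1771/240/108 = -85*((4/3)*8 - 202)*(-1/142) - 1771/240*1/108 = -85*(32/3 - 202)*(-1/142) - 1771/25920 = -85*(-574/3)*(-1/142) - 1771/25920 = (48790/3)*(-1/142) - 1771/25920 = -24395/213 - 1771/25920 = -210898541/1840320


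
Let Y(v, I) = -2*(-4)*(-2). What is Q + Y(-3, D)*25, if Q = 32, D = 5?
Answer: -368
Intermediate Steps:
Y(v, I) = -16 (Y(v, I) = 8*(-2) = -16)
Q + Y(-3, D)*25 = 32 - 16*25 = 32 - 400 = -368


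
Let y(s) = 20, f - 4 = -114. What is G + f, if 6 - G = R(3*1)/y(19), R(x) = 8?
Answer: -522/5 ≈ -104.40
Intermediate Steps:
f = -110 (f = 4 - 114 = -110)
G = 28/5 (G = 6 - 8/20 = 6 - 1*⅖ = 6 - ⅖ = 28/5 ≈ 5.6000)
G + f = 28/5 - 110 = -522/5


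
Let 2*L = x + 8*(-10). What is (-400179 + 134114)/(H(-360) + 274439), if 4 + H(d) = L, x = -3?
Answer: -532130/548787 ≈ -0.96965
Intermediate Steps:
L = -83/2 (L = (-3 + 8*(-10))/2 = (-3 - 80)/2 = (½)*(-83) = -83/2 ≈ -41.500)
H(d) = -91/2 (H(d) = -4 - 83/2 = -91/2)
(-400179 + 134114)/(H(-360) + 274439) = (-400179 + 134114)/(-91/2 + 274439) = -266065/548787/2 = -266065*2/548787 = -532130/548787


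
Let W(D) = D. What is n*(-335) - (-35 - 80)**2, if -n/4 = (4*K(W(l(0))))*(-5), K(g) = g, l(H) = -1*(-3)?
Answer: -93625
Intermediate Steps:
l(H) = 3
n = 240 (n = -4*4*3*(-5) = -48*(-5) = -4*(-60) = 240)
n*(-335) - (-35 - 80)**2 = 240*(-335) - (-35 - 80)**2 = -80400 - 1*(-115)**2 = -80400 - 1*13225 = -80400 - 13225 = -93625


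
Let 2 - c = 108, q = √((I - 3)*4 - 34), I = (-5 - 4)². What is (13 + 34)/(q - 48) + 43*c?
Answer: -4618382/1013 - 47*√278/2026 ≈ -4559.5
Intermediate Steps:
I = 81 (I = (-9)² = 81)
q = √278 (q = √((81 - 3)*4 - 34) = √(78*4 - 34) = √(312 - 34) = √278 ≈ 16.673)
c = -106 (c = 2 - 1*108 = 2 - 108 = -106)
(13 + 34)/(q - 48) + 43*c = (13 + 34)/(√278 - 48) + 43*(-106) = 47/(-48 + √278) - 4558 = -4558 + 47/(-48 + √278)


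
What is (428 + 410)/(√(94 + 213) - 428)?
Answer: -358664/182877 - 838*√307/182877 ≈ -2.0415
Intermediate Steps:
(428 + 410)/(√(94 + 213) - 428) = 838/(√307 - 428) = 838/(-428 + √307)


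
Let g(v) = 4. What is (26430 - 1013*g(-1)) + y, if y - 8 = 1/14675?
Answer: 328514551/14675 ≈ 22386.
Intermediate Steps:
y = 117401/14675 (y = 8 + 1/14675 = 117401/14675 ≈ 8.0001)
(26430 - 1013*g(-1)) + y = (26430 - 1013*4) + 117401/14675 = (26430 - 4052) + 117401/14675 = 22378 + 117401/14675 = 328514551/14675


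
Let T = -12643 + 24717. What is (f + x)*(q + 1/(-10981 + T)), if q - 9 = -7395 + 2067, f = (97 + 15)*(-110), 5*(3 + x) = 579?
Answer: 354842917976/5465 ≈ 6.4930e+7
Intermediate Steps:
T = 12074
x = 564/5 (x = -3 + (1/5)*579 = -3 + 579/5 = 564/5 ≈ 112.80)
f = -12320 (f = 112*(-110) = -12320)
q = -5319 (q = 9 + (-7395 + 2067) = 9 - 5328 = -5319)
(f + x)*(q + 1/(-10981 + T)) = (-12320 + 564/5)*(-5319 + 1/(-10981 + 12074)) = -61036*(-5319 + 1/1093)/5 = -61036/5*(-5813666/1093) = 354842917976/5465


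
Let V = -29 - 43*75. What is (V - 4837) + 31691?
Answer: 23600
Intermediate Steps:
V = -3254 (V = -29 - 3225 = -3254)
(V - 4837) + 31691 = (-3254 - 4837) + 31691 = -8091 + 31691 = 23600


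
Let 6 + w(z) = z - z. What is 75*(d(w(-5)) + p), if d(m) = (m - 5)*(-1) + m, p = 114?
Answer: 8925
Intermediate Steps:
w(z) = -6 (w(z) = -6 + (z - z) = -6 + 0 = -6)
d(m) = 5 (d(m) = (-5 + m)*(-1) + m = (5 - m) + m = 5)
75*(d(w(-5)) + p) = 75*(5 + 114) = 75*119 = 8925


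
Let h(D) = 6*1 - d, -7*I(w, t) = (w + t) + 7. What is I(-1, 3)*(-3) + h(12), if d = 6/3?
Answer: 55/7 ≈ 7.8571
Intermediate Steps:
I(w, t) = -1 - t/7 - w/7 (I(w, t) = -((w + t) + 7)/7 = -((t + w) + 7)/7 = -(7 + t + w)/7 = -1 - t/7 - w/7)
d = 2 (d = 6*(1/3) = 2)
h(D) = 4 (h(D) = 6*1 - 1*2 = 6 - 2 = 4)
I(-1, 3)*(-3) + h(12) = (-1 - 1/7*3 - 1/7*(-1))*(-3) + 4 = (-1 - 3/7 + 1/7)*(-3) + 4 = -9/7*(-3) + 4 = 27/7 + 4 = 55/7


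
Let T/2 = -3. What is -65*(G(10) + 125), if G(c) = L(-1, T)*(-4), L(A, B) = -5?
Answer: -9425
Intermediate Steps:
T = -6 (T = 2*(-3) = -6)
G(c) = 20 (G(c) = -5*(-4) = 20)
-65*(G(10) + 125) = -65*(20 + 125) = -65*145 = -9425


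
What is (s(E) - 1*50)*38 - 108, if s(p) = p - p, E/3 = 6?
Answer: -2008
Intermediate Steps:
E = 18 (E = 3*6 = 18)
s(p) = 0
(s(E) - 1*50)*38 - 108 = (0 - 1*50)*38 - 108 = (0 - 50)*38 - 108 = -50*38 - 108 = -1900 - 108 = -2008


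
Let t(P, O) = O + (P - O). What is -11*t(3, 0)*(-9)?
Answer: 297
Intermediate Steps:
t(P, O) = P
-11*t(3, 0)*(-9) = -11*3*(-9) = -33*(-9) = 297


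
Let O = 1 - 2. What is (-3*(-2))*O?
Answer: -6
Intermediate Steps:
O = -1
(-3*(-2))*O = -3*(-2)*(-1) = 6*(-1) = -6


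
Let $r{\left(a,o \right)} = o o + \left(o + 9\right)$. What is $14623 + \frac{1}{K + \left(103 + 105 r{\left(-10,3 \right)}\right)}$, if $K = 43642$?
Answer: $\frac{671926851}{45950} \approx 14623.0$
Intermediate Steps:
$r{\left(a,o \right)} = 9 + o + o^{2}$ ($r{\left(a,o \right)} = o^{2} + \left(9 + o\right) = 9 + o + o^{2}$)
$14623 + \frac{1}{K + \left(103 + 105 r{\left(-10,3 \right)}\right)} = 14623 + \frac{1}{43642 + \left(103 + 105 \left(9 + 3 + 3^{2}\right)\right)} = 14623 + \frac{1}{43642 + \left(103 + 105 \left(9 + 3 + 9\right)\right)} = 14623 + \frac{1}{43642 + \left(103 + 105 \cdot 21\right)} = 14623 + \frac{1}{43642 + \left(103 + 2205\right)} = 14623 + \frac{1}{43642 + 2308} = 14623 + \frac{1}{45950} = \frac{671926851}{45950}$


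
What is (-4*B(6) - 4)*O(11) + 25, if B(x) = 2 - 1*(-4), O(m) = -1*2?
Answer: 81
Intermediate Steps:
O(m) = -2
B(x) = 6 (B(x) = 2 + 4 = 6)
(-4*B(6) - 4)*O(11) + 25 = (-4*6 - 4)*(-2) + 25 = (-24 - 4)*(-2) + 25 = -28*(-2) + 25 = 56 + 25 = 81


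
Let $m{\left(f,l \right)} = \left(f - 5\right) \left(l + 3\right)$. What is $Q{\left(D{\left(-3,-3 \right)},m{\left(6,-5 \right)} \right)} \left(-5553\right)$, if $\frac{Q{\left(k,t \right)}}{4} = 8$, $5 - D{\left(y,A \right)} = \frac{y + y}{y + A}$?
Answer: $-177696$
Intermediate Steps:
$m{\left(f,l \right)} = \left(-5 + f\right) \left(3 + l\right)$
$D{\left(y,A \right)} = 5 - \frac{2 y}{A + y}$ ($D{\left(y,A \right)} = 5 - \frac{y + y}{y + A} = 5 - \frac{2 y}{A + y}$)
$Q{\left(k,t \right)} = 32$ ($Q{\left(k,t \right)} = 4 \cdot 8 = 32$)
$Q{\left(D{\left(-3,-3 \right)},m{\left(6,-5 \right)} \right)} \left(-5553\right) = 32 \left(-5553\right) = -177696$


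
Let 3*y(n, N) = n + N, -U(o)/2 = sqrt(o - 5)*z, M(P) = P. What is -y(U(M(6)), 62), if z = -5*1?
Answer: -24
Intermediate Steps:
z = -5
U(o) = 10*sqrt(-5 + o) (U(o) = -2*sqrt(o - 5)*(-5) = -2*sqrt(-5 + o)*(-5) = -(-10)*sqrt(-5 + o) = 10*sqrt(-5 + o))
y(n, N) = N/3 + n/3 (y(n, N) = (n + N)/3 = (N + n)/3 = N/3 + n/3)
-y(U(M(6)), 62) = -((1/3)*62 + (10*sqrt(-5 + 6))/3) = -(62/3 + (10*sqrt(1))/3) = -(62/3 + (10*1)/3) = -(62/3 + (1/3)*10) = -(62/3 + 10/3) = -1*24 = -24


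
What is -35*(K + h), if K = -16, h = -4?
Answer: 700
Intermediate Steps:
-35*(K + h) = -35*(-16 - 4) = -35*(-20) = 700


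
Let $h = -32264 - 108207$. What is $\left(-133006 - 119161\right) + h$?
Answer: $-392638$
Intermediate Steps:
$h = -140471$ ($h = -32264 - 108207 = -140471$)
$\left(-133006 - 119161\right) + h = \left(-133006 - 119161\right) - 140471 = -252167 - 140471 = -392638$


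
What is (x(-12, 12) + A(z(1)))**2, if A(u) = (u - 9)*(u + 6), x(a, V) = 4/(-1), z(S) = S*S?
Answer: 3600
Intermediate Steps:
z(S) = S**2
x(a, V) = -4 (x(a, V) = 4*(-1) = -4)
A(u) = (-9 + u)*(6 + u)
(x(-12, 12) + A(z(1)))**2 = (-4 + (-54 + (1**2)**2 - 3*1**2))**2 = (-4 + (-54 + 1**2 - 3*1))**2 = (-4 + (-54 + 1 - 3))**2 = (-4 - 56)**2 = (-60)**2 = 3600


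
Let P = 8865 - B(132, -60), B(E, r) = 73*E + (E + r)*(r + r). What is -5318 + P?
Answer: 2551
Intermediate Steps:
B(E, r) = 73*E + 2*r*(E + r) (B(E, r) = 73*E + (E + r)*(2*r) = 73*E + 2*r*(E + r))
P = 7869 (P = 8865 - (2*(-60)² + 73*132 + 2*132*(-60)) = 8865 - (2*3600 + 9636 - 15840) = 8865 - (7200 + 9636 - 15840) = 8865 - 1*996 = 8865 - 996 = 7869)
-5318 + P = -5318 + 7869 = 2551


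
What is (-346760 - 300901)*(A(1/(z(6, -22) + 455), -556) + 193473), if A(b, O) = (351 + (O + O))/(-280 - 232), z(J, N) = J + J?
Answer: -64156610196357/512 ≈ -1.2531e+11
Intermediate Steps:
z(J, N) = 2*J
A(b, O) = -351/512 - O/256 (A(b, O) = (351 + 2*O)/(-512) = (351 + 2*O)*(-1/512) = -351/512 - O/256)
(-346760 - 300901)*(A(1/(z(6, -22) + 455), -556) + 193473) = (-346760 - 300901)*((-351/512 - 1/256*(-556)) + 193473) = -647661*((-351/512 + 139/64) + 193473) = -647661*(761/512 + 193473) = -647661*99058937/512 = -64156610196357/512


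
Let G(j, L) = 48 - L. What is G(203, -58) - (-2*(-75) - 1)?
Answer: -43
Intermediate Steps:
G(203, -58) - (-2*(-75) - 1) = (48 - 1*(-58)) - (-2*(-75) - 1) = (48 + 58) - (150 - 1) = 106 - 1*149 = 106 - 149 = -43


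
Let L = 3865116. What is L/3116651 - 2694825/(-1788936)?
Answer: 5104424729217/1858496391112 ≈ 2.7465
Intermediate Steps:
L/3116651 - 2694825/(-1788936) = 3865116/3116651 - 2694825/(-1788936) = 3865116*(1/3116651) - 2694825*(-1/1788936) = 3865116/3116651 + 898275/596312 = 5104424729217/1858496391112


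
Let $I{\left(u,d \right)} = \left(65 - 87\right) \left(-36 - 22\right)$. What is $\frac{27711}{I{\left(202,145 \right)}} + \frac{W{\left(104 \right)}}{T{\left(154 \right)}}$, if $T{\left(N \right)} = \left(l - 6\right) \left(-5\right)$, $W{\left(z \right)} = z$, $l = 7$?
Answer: $\frac{5851}{6380} \approx 0.91708$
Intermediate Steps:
$T{\left(N \right)} = -5$ ($T{\left(N \right)} = \left(7 - 6\right) \left(-5\right) = 1 \left(-5\right) = -5$)
$I{\left(u,d \right)} = 1276$ ($I{\left(u,d \right)} = \left(-22\right) \left(-58\right) = 1276$)
$\frac{27711}{I{\left(202,145 \right)}} + \frac{W{\left(104 \right)}}{T{\left(154 \right)}} = \frac{27711}{1276} + \frac{104}{-5} = 27711 \cdot \frac{1}{1276} + 104 \left(- \frac{1}{5}\right) = \frac{27711}{1276} - \frac{104}{5} = \frac{5851}{6380}$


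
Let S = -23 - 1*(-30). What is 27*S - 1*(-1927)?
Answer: 2116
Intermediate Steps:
S = 7 (S = -23 + 30 = 7)
27*S - 1*(-1927) = 27*7 - 1*(-1927) = 189 + 1927 = 2116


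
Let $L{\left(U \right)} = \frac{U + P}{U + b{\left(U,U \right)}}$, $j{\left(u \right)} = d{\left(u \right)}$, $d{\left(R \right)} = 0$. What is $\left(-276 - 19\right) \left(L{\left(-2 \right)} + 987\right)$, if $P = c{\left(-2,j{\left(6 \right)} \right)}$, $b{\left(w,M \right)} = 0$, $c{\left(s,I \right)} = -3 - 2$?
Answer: $- \frac{584395}{2} \approx -2.922 \cdot 10^{5}$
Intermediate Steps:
$j{\left(u \right)} = 0$
$c{\left(s,I \right)} = -5$
$P = -5$
$L{\left(U \right)} = \frac{-5 + U}{U}$ ($L{\left(U \right)} = \frac{U - 5}{U + 0} = \frac{-5 + U}{U}$)
$\left(-276 - 19\right) \left(L{\left(-2 \right)} + 987\right) = \left(-276 - 19\right) \left(\frac{-5 - 2}{-2} + 987\right) = \left(-276 - 19\right) \left(\left(- \frac{1}{2}\right) \left(-7\right) + 987\right) = - 295 \left(\frac{7}{2} + 987\right) = \left(-295\right) \frac{1981}{2} = - \frac{584395}{2}$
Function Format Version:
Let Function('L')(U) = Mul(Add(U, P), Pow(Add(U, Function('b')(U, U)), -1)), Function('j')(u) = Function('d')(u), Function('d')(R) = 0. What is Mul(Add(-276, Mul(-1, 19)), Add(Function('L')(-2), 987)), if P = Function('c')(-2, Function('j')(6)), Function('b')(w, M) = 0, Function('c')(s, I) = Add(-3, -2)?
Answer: Rational(-584395, 2) ≈ -2.9220e+5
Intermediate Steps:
Function('j')(u) = 0
Function('c')(s, I) = -5
P = -5
Function('L')(U) = Mul(Pow(U, -1), Add(-5, U)) (Function('L')(U) = Mul(Add(U, -5), Pow(Add(U, 0), -1)) = Mul(Add(-5, U), Pow(U, -1)) = Mul(Pow(U, -1), Add(-5, U)))
Mul(Add(-276, Mul(-1, 19)), Add(Function('L')(-2), 987)) = Mul(Add(-276, Mul(-1, 19)), Add(Mul(Pow(-2, -1), Add(-5, -2)), 987)) = Mul(Add(-276, -19), Add(Mul(Rational(-1, 2), -7), 987)) = Mul(-295, Add(Rational(7, 2), 987)) = Mul(-295, Rational(1981, 2)) = Rational(-584395, 2)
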